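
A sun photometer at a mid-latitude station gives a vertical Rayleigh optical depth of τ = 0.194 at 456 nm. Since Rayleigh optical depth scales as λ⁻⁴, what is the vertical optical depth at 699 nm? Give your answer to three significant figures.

0.0351

τ(699 nm) = τ(456 nm) × (456/699)⁴ = 0.194 × (0.6524)⁴ = 0.194 × 0.1811 = 0.0351.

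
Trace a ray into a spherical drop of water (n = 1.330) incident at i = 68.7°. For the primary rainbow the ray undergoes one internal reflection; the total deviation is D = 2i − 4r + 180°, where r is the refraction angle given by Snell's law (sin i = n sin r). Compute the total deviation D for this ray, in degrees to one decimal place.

sin r = sin 68.7° / 1.330 = 0.9317/1.330 = 0.7005; r = 44.47°.
D = 2·68.7° − 4·44.47° + 180° = 137.40° − 177.87° + 180° = 139.53°.

139.5°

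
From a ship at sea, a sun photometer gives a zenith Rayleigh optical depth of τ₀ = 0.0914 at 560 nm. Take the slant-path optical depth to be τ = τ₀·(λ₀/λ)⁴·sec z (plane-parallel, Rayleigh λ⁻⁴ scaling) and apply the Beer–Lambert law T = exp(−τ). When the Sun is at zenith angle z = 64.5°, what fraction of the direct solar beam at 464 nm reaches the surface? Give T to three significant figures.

0.637

sec 64.5° = 2.3228.
τ = 0.0914 × (560/464)⁴ × 2.3228 = 0.0914 × 2.1217 × 2.3228 = 0.4504.
T = exp(−0.4504) = 0.6373.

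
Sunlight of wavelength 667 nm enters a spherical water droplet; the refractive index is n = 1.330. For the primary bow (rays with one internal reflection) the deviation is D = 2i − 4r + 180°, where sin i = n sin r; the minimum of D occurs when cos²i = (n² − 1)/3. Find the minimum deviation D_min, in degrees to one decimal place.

cos²i = (1.76890 − 1)/3 = 0.25630; i = arccos(0.50626) = 59.585°.
sin r = sin 59.585°/1.330 = 0.64841; r = 40.422°.
D_min = 2·59.585° − 4·40.422° + 180° = 137.484°.

137.5°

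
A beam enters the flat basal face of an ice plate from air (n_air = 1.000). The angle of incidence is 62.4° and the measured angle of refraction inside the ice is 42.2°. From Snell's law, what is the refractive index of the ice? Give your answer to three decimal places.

1.319

n = sin θ_i / sin θ_r = sin 62.4° / sin 42.2° = 0.8862 / 0.6717 = 1.3193.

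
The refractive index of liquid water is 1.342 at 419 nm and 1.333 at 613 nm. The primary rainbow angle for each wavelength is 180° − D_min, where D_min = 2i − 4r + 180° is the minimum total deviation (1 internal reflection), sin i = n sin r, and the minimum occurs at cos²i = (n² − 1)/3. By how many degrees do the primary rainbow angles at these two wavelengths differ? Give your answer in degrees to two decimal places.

At 419 nm (n = 1.342): cos²i = 0.26699 → i = 58.888°, r = 39.641°, D_min = 139.213°, rainbow angle = 40.787°.
At 613 nm (n = 1.333): cos²i = 0.25896 → i = 59.410°, r = 40.225°, D_min = 137.922°, rainbow angle = 42.078°.
Angular width = |40.787° − 42.078°| = 1.291°.

1.29°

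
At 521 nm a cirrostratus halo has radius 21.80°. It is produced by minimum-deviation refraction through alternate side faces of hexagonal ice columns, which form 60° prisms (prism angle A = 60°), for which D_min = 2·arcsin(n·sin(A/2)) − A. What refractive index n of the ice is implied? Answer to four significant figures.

1.309

Rearranging: n = sin((D_min + A)/2) / sin(A/2).
(D_min + A)/2 = (21.80° + 60°)/2 = 40.900°.
n = sin 40.900° / sin 30° = 0.6547 / 0.5000 = 1.3095.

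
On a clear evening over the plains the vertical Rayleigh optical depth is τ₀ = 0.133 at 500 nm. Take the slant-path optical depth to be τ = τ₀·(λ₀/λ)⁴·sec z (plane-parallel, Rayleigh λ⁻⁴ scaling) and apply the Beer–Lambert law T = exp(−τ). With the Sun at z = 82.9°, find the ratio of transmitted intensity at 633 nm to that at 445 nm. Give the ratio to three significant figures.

3.66

Airmass: sec 82.9° = 8.0905.
τ(633 nm) = 0.133 × (500/633)⁴ × 8.0905 = 0.133 × 0.3893 × 8.0905 = 0.4189.
τ(445 nm) = 0.133 × (500/445)⁴ × 8.0905 = 0.133 × 1.5938 × 8.0905 = 1.7150.
T(633)/T(445) = exp(τ_B − τ_A) = exp(1.2961) = 3.6551.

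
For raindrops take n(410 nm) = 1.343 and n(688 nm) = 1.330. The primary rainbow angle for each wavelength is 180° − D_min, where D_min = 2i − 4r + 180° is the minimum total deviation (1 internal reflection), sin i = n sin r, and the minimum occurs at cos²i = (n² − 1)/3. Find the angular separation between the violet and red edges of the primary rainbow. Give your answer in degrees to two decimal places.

1.87°

At 410 nm (n = 1.343): cos²i = 0.26788 → i = 58.830°, r = 39.577°, D_min = 139.354°, rainbow angle = 40.646°.
At 688 nm (n = 1.330): cos²i = 0.25630 → i = 59.585°, r = 40.422°, D_min = 137.484°, rainbow angle = 42.516°.
Angular width = |40.646° − 42.516°| = 1.871°.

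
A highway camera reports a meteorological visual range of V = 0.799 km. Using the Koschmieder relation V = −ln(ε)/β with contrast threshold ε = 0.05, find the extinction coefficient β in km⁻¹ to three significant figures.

β = −ln(0.05) / V = 2.996 / 0.799 = 3.7494 km⁻¹.

3.75 km⁻¹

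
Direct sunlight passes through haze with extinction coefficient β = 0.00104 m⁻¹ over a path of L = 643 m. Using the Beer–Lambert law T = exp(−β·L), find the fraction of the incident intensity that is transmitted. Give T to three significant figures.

τ = β·L = 0.00104 × 643 = 0.6687.
T = exp(−0.6687) = 0.5124.

0.512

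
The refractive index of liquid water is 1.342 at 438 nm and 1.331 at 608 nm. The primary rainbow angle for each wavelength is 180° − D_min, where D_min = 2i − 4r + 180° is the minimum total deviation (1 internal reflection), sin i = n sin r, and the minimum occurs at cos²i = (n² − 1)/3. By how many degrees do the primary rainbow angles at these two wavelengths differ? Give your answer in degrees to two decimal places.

1.58°

At 438 nm (n = 1.342): cos²i = 0.26699 → i = 58.888°, r = 39.641°, D_min = 139.213°, rainbow angle = 40.787°.
At 608 nm (n = 1.331): cos²i = 0.25719 → i = 59.527°, r = 40.356°, D_min = 137.630°, rainbow angle = 42.370°.
Angular width = |40.787° − 42.370°| = 1.583°.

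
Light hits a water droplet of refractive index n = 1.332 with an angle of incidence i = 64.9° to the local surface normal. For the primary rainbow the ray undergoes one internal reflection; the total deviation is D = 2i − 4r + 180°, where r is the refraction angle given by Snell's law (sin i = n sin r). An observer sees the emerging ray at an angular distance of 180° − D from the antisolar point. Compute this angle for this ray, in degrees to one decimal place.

sin r = sin 64.9° / 1.332 = 0.9056/1.332 = 0.6799; r = 42.83°.
D = 2·64.9° − 4·42.83° + 180° = 129.80° − 171.33° + 180° = 138.47°.
Angle from antisolar point = 180° − D = 41.53°.

41.5°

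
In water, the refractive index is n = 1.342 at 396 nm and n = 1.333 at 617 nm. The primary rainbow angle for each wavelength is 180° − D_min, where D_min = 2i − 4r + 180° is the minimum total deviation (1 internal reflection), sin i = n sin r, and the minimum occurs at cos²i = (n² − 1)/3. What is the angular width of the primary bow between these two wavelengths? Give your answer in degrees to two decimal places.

1.29°

At 396 nm (n = 1.342): cos²i = 0.26699 → i = 58.888°, r = 39.641°, D_min = 139.213°, rainbow angle = 40.787°.
At 617 nm (n = 1.333): cos²i = 0.25896 → i = 59.410°, r = 40.225°, D_min = 137.922°, rainbow angle = 42.078°.
Angular width = |40.787° − 42.078°| = 1.291°.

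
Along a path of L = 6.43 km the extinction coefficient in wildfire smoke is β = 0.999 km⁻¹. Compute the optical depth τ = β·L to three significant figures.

τ = β·L = 0.999 × 6.43 = 6.4236.

6.42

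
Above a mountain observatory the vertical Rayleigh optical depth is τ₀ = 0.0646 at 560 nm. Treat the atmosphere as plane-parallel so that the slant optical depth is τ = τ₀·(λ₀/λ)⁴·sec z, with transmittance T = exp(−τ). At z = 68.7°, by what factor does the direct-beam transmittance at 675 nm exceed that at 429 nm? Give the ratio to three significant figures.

Airmass: sec 68.7° = 2.7529.
τ(675 nm) = 0.0646 × (560/675)⁴ × 2.7529 = 0.0646 × 0.4737 × 2.7529 = 0.0842.
τ(429 nm) = 0.0646 × (560/429)⁴ × 2.7529 = 0.0646 × 2.9035 × 2.7529 = 0.5164.
T(675)/T(429) = exp(τ_B − τ_A) = exp(0.4321) = 1.5405.

1.54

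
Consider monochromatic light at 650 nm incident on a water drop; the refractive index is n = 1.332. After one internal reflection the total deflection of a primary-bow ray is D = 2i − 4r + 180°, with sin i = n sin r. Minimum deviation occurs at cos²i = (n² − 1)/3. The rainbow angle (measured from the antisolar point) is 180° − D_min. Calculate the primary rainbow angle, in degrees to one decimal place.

42.2°

cos²i = (1.77422 − 1)/3 = 0.25807; i = arccos(0.50801) = 59.469°.
sin r = sin 59.469°/1.332 = 0.64666; r = 40.290°.
D_min = 2·59.469° − 4·40.290° + 180° = 137.776°.
Rainbow angle = 180° − D_min = 42.224°.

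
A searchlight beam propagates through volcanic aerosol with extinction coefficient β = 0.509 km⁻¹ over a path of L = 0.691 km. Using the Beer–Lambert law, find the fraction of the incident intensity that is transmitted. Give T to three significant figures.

τ = β·L = 0.509 × 0.691 = 0.3517.
T = exp(−0.3517) = 0.7035.

0.703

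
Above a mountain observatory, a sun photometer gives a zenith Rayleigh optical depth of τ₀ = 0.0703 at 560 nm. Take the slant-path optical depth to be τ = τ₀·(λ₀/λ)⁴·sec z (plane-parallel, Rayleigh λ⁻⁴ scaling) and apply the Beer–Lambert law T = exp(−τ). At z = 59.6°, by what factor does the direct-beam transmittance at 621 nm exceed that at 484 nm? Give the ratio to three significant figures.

1.17

Airmass: sec 59.6° = 1.9762.
τ(621 nm) = 0.0703 × (560/621)⁴ × 1.9762 = 0.0703 × 0.6613 × 1.9762 = 0.0919.
τ(484 nm) = 0.0703 × (560/484)⁴ × 1.9762 = 0.0703 × 1.7921 × 1.9762 = 0.2490.
T(621)/T(484) = exp(τ_B − τ_A) = exp(0.1571) = 1.1701.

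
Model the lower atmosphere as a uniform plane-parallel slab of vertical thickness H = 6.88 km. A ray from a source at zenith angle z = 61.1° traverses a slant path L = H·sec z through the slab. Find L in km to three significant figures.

sec z = 1/cos 61.1° = 2.0692.
L = 6.88 × 2.0692 = 14.236 km.

14.2 km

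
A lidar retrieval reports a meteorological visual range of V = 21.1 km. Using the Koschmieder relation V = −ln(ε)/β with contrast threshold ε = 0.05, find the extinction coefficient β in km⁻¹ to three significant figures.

0.142 km⁻¹

β = −ln(0.05) / V = 2.996 / 21.1 = 0.1420 km⁻¹.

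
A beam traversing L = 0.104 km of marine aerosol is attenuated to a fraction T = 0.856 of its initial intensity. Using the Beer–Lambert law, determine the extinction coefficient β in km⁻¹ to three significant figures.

1.50 km⁻¹

Beer–Lambert: T = exp(−βL) ⇒ β = −ln(T)/L = −ln(0.856)/0.104 = 0.1555/0.104 = 1.495 km⁻¹.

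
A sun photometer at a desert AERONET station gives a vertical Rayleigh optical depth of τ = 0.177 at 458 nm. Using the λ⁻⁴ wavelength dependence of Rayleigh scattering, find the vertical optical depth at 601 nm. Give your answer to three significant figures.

τ(601 nm) = τ(458 nm) × (458/601)⁴ = 0.177 × (0.7621)⁴ = 0.177 × 0.3373 = 0.0597.

0.0597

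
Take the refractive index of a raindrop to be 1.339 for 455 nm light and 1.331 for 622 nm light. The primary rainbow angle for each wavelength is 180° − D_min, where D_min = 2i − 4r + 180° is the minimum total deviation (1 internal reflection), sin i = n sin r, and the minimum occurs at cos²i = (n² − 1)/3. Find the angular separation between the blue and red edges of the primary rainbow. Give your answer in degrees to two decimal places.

At 455 nm (n = 1.339): cos²i = 0.26431 → i = 59.062°, r = 39.834°, D_min = 138.786°, rainbow angle = 41.214°.
At 622 nm (n = 1.331): cos²i = 0.25719 → i = 59.527°, r = 40.356°, D_min = 137.630°, rainbow angle = 42.370°.
Angular width = |41.214° − 42.370°| = 1.156°.

1.16°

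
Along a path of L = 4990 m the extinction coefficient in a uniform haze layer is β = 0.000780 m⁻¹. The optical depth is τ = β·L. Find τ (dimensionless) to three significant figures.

τ = β·L = 0.000780 × 4990 = 3.8922.

3.89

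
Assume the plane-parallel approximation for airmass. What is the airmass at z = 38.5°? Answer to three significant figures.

1.28

X = sec z = 1/cos 38.5° = 1/0.7826 = 1.2778.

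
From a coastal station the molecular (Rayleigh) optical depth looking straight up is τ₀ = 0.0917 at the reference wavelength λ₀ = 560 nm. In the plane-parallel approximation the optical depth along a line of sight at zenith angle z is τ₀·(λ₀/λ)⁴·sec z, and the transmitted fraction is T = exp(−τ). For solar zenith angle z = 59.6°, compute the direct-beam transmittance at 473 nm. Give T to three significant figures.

0.700

sec 59.6° = 1.9762.
τ = 0.0917 × (560/473)⁴ × 1.9762 = 0.0917 × 1.9648 × 1.9762 = 0.3560.
T = exp(−0.3560) = 0.7004.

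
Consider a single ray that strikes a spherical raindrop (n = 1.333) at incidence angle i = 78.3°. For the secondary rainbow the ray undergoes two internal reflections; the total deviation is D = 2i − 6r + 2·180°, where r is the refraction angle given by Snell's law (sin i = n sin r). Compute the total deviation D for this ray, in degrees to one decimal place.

233.0°

sin r = sin 78.3° / 1.333 = 0.9792/1.333 = 0.7346; r = 47.27°.
D = 2·78.3° − 6·47.27° + 2·180° = 156.60° − 283.64° + 360° = 232.96°.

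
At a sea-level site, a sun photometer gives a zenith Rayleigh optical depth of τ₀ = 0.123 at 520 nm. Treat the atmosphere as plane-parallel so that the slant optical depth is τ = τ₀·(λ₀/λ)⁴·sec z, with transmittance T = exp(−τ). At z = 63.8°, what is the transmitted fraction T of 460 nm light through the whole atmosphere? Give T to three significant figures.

sec 63.8° = 2.2650.
τ = 0.123 × (520/460)⁴ × 2.2650 = 0.123 × 1.6330 × 2.2650 = 0.4549.
T = exp(−0.4549) = 0.6345.

0.634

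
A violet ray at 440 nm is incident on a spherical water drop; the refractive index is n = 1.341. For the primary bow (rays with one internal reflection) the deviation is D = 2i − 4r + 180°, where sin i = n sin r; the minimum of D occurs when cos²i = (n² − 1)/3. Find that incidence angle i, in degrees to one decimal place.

cos²i = (1.341² − 1)/3 = (1.79828 − 1)/3 = 0.26609.
cos i = 0.51584, so i = 58.946°.

58.9°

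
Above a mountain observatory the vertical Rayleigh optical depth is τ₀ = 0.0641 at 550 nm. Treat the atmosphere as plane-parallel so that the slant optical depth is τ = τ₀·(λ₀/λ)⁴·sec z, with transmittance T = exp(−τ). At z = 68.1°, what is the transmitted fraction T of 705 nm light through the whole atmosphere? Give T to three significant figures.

0.938

sec 68.1° = 2.6811.
τ = 0.0641 × (550/705)⁴ × 2.6811 = 0.0641 × 0.3704 × 2.6811 = 0.0637.
T = exp(−0.0637) = 0.9383.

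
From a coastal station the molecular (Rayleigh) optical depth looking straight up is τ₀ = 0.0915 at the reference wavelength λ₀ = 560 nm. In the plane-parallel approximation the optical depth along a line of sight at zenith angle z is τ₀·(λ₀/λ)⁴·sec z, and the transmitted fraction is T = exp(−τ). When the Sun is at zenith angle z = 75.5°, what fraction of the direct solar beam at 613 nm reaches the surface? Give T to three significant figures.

0.775

sec 75.5° = 3.9939.
τ = 0.0915 × (560/613)⁴ × 3.9939 = 0.0915 × 0.6965 × 3.9939 = 0.2545.
T = exp(−0.2545) = 0.7753.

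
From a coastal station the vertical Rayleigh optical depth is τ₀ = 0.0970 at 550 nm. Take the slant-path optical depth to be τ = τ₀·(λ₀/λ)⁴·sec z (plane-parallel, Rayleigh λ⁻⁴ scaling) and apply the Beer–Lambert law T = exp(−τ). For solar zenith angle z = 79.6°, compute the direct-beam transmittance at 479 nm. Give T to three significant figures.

0.393

sec 79.6° = 5.5396.
τ = 0.0970 × (550/479)⁴ × 5.5396 = 0.0970 × 1.7382 × 5.5396 = 0.9340.
T = exp(−0.9340) = 0.3930.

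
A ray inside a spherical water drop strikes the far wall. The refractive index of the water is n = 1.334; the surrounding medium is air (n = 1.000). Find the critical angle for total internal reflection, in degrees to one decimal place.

sin θ_c = n_air / n = 1.000 / 1.334 = 0.7496.
θ_c = arcsin(0.7496) = 48.56°.

48.6°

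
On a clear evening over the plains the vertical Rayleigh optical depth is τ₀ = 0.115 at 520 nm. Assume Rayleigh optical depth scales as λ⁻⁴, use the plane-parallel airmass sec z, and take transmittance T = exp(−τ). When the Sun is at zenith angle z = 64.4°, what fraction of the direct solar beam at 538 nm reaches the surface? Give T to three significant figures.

sec 64.4° = 2.3144.
τ = 0.115 × (520/538)⁴ × 2.3144 = 0.115 × 0.8727 × 2.3144 = 0.2323.
T = exp(−0.2323) = 0.7927.

0.793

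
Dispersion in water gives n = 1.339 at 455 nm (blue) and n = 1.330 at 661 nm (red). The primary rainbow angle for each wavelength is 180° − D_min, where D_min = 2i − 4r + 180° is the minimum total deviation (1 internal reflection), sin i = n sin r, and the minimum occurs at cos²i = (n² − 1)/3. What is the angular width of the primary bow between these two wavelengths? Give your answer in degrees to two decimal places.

1.30°

At 455 nm (n = 1.339): cos²i = 0.26431 → i = 59.062°, r = 39.834°, D_min = 138.786°, rainbow angle = 41.214°.
At 661 nm (n = 1.330): cos²i = 0.25630 → i = 59.585°, r = 40.422°, D_min = 137.484°, rainbow angle = 42.516°.
Angular width = |41.214° − 42.516°| = 1.303°.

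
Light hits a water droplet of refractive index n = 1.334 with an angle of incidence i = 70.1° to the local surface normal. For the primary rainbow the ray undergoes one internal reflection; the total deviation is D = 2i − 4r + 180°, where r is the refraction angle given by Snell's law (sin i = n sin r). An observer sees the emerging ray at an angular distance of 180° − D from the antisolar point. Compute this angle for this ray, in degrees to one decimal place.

sin r = sin 70.1° / 1.334 = 0.9403/1.334 = 0.7049; r = 44.82°.
D = 2·70.1° − 4·44.82° + 180° = 140.20° − 179.27° + 180° = 140.93°.
Angle from antisolar point = 180° − D = 39.07°.

39.1°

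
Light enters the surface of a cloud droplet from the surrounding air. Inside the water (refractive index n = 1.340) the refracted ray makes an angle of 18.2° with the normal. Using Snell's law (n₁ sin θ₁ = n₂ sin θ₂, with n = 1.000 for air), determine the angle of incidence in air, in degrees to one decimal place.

24.7°

Snell: sin θ_i = n · sin θ_r = 1.340 × sin 18.2° = 1.340 × 0.3123 = 0.4185.
θ_i = arcsin(0.4185) = 24.74°.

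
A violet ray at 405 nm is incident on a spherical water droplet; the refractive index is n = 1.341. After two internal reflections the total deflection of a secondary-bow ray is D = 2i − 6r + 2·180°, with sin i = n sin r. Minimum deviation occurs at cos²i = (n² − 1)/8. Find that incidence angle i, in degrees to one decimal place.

cos²i = (1.341² − 1)/8 = (1.79828 − 1)/8 = 0.09979.
cos i = 0.31589, so i = 71.586°.

71.6°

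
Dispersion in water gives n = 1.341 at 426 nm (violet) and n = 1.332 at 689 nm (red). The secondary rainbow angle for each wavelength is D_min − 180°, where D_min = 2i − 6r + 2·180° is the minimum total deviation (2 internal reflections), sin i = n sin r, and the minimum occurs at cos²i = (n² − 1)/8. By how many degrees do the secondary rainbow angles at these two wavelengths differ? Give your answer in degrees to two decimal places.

2.34°

At 426 nm (n = 1.341): cos²i = 0.09979 → i = 71.586°, r = 45.034°, D_min = 232.966°, rainbow angle = 52.966°.
At 689 nm (n = 1.332): cos²i = 0.09678 → i = 71.875°, r = 45.520°, D_min = 230.628°, rainbow angle = 50.628°.
Angular width = |52.966° − 50.628°| = 2.337°.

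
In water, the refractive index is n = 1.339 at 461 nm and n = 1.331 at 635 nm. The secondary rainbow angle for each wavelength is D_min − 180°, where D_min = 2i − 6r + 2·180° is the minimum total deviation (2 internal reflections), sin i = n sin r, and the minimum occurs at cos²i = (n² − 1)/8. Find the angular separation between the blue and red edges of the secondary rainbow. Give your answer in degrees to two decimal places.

2.09°

At 461 nm (n = 1.339): cos²i = 0.09912 → i = 71.650°, r = 45.141°, D_min = 232.451°, rainbow angle = 52.451°.
At 635 nm (n = 1.331): cos²i = 0.09645 → i = 71.907°, r = 45.575°, D_min = 230.365°, rainbow angle = 50.365°.
Angular width = |52.451° − 50.365°| = 2.086°.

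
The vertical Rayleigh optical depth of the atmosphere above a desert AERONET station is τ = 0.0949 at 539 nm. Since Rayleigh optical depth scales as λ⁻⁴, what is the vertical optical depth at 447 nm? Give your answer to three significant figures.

τ(447 nm) = τ(539 nm) × (539/447)⁴ = 0.0949 × (1.2058)⁴ = 0.0949 × 2.1141 = 0.2006.

0.201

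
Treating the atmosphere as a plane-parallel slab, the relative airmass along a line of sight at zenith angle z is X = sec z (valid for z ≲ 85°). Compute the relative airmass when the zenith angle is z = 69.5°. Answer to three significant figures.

2.86

X = sec z = 1/cos 69.5° = 1/0.3502 = 2.8555.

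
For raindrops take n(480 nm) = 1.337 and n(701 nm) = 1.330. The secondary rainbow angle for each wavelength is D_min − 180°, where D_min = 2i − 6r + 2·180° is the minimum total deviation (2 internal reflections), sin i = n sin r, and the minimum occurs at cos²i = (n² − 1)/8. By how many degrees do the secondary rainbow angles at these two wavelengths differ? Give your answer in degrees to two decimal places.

At 480 nm (n = 1.337): cos²i = 0.09845 → i = 71.714°, r = 45.249°, D_min = 231.934°, rainbow angle = 51.934°.
At 701 nm (n = 1.330): cos²i = 0.09611 → i = 71.940°, r = 45.630°, D_min = 230.101°, rainbow angle = 50.101°.
Angular width = |51.934° − 50.101°| = 1.832°.

1.83°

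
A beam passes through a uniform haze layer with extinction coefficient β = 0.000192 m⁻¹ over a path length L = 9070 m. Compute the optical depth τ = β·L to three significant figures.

1.74

τ = β·L = 0.000192 × 9070 = 1.7414.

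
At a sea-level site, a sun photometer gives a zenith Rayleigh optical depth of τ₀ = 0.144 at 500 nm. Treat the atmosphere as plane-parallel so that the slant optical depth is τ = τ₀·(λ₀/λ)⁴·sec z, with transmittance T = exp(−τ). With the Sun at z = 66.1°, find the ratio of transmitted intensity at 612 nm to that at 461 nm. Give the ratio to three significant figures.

Airmass: sec 66.1° = 2.4683.
τ(612 nm) = 0.144 × (500/612)⁴ × 2.4683 = 0.144 × 0.4455 × 2.4683 = 0.1584.
τ(461 nm) = 0.144 × (500/461)⁴ × 2.4683 = 0.144 × 1.3838 × 2.4683 = 0.4918.
T(612)/T(461) = exp(τ_B − τ_A) = exp(0.3335) = 1.3958.

1.40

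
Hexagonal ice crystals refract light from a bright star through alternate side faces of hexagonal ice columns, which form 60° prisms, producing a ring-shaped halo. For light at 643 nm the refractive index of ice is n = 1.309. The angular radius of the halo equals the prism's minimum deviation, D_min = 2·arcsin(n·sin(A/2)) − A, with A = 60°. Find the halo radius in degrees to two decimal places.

n·sin(A/2) = 1.309 × sin 30° = 1.309 × 0.5000 = 0.6545.
D_min = 2·arcsin(0.6545) − 60° = 2 × 40.882° − 60° = 21.763°.

21.76°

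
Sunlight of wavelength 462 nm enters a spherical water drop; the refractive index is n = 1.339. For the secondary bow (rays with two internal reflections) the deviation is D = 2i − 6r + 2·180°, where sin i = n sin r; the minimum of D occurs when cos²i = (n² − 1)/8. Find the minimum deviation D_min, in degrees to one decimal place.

cos²i = (1.79292 − 1)/8 = 0.09912; i = arccos(0.31483) = 71.650°.
sin r = sin 71.650°/1.339 = 0.70885; r = 45.141°.
D_min = 2·71.650° − 6·45.141° + 360° = 232.451°.

232.5°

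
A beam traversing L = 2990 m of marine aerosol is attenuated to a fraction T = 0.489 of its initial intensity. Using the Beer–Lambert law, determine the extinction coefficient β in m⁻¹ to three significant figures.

Beer–Lambert: T = exp(−βL) ⇒ β = −ln(T)/L = −ln(0.489)/2990 = 0.7154/2990 = 0.0002393 m⁻¹.

0.000239 m⁻¹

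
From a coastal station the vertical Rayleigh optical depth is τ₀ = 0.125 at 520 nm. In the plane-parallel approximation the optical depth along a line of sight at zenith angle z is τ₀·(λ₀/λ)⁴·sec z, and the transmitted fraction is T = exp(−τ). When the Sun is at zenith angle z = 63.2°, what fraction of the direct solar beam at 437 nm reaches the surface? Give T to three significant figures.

0.574

sec 63.2° = 2.2179.
τ = 0.125 × (520/437)⁴ × 2.2179 = 0.125 × 2.0049 × 2.2179 = 0.5558.
T = exp(−0.5558) = 0.5736.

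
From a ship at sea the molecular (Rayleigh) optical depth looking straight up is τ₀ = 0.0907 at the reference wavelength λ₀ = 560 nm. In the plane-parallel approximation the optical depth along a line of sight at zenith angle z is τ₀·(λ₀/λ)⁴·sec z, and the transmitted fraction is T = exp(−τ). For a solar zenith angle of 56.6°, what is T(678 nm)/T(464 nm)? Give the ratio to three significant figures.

1.31

Airmass: sec 56.6° = 1.8166.
τ(678 nm) = 0.0907 × (560/678)⁴ × 1.8166 = 0.0907 × 0.4654 × 1.8166 = 0.0767.
τ(464 nm) = 0.0907 × (560/464)⁴ × 1.8166 = 0.0907 × 2.1217 × 1.8166 = 0.3496.
T(678)/T(464) = exp(τ_B − τ_A) = exp(0.2729) = 1.3138.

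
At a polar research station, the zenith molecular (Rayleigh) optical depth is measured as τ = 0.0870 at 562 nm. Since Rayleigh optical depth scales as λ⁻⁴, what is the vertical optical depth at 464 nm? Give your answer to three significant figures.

τ(464 nm) = τ(562 nm) × (562/464)⁴ = 0.0870 × (1.2112)⁴ = 0.0870 × 2.1522 = 0.1872.

0.187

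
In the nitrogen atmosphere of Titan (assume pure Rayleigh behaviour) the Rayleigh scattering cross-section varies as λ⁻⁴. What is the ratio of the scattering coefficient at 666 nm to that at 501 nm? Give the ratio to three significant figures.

0.320

Rayleigh scattering ∝ λ⁻⁴, so the ratio of coefficients is the inverse fourth power of the wavelength ratio.
σ(666)/σ(501) = (501/666)⁴ = (0.7523)⁴ = 0.3202.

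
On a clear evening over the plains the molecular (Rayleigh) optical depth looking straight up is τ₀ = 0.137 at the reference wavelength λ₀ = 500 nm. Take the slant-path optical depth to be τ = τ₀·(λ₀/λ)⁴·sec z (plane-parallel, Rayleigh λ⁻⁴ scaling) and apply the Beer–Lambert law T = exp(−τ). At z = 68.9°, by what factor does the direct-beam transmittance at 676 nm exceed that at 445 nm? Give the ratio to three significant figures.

1.64

Airmass: sec 68.9° = 2.7778.
τ(676 nm) = 0.137 × (500/676)⁴ × 2.7778 = 0.137 × 0.2993 × 2.7778 = 0.1139.
τ(445 nm) = 0.137 × (500/445)⁴ × 2.7778 = 0.137 × 1.5938 × 2.7778 = 0.6065.
T(676)/T(445) = exp(τ_B − τ_A) = exp(0.4926) = 1.6366.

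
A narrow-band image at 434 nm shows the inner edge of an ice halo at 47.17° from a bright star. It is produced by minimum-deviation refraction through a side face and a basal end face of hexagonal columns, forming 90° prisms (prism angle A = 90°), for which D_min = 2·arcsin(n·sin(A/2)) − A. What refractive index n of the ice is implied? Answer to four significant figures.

1.317

Rearranging: n = sin((D_min + A)/2) / sin(A/2).
(D_min + A)/2 = (47.17° + 90°)/2 = 68.585°.
n = sin 68.585° / sin 45° = 0.9310 / 0.7071 = 1.3166.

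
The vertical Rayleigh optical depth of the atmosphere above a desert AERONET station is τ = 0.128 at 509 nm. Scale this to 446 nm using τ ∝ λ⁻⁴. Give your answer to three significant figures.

τ(446 nm) = τ(509 nm) × (509/446)⁴ = 0.128 × (1.1413)⁴ = 0.128 × 1.6964 = 0.2171.

0.217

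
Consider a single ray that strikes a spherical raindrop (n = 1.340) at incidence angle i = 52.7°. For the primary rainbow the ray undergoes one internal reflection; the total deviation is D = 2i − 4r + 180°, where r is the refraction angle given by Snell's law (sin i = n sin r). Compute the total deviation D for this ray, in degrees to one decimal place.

sin r = sin 52.7° / 1.340 = 0.7955/1.340 = 0.5936; r = 36.42°.
D = 2·52.7° − 4·36.42° + 180° = 105.40° − 145.66° + 180° = 139.74°.

139.7°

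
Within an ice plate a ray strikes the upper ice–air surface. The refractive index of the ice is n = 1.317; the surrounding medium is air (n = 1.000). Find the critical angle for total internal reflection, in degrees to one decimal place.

sin θ_c = n_air / n = 1.000 / 1.317 = 0.7593.
θ_c = arcsin(0.7593) = 49.40°.

49.4°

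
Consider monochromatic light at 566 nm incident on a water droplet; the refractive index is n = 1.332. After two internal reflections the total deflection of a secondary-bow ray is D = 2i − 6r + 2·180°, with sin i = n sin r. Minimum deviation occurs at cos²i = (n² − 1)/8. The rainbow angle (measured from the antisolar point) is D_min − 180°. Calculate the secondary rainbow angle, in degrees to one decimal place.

cos²i = (1.77422 − 1)/8 = 0.09678; i = arccos(0.31109) = 71.875°.
sin r = sin 71.875°/1.332 = 0.71350; r = 45.520°.
D_min = 2·71.875° − 6·45.520° + 360° = 230.628°.
Rainbow angle = D_min − 180° = 50.628°.

50.6°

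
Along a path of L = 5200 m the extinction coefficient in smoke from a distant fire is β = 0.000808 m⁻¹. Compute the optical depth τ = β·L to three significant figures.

τ = β·L = 0.000808 × 5200 = 4.2016.

4.20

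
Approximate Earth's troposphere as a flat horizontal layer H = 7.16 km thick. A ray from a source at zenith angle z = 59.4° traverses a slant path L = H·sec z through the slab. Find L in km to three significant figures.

14.1 km

sec z = 1/cos 59.4° = 1.9645.
L = 7.16 × 1.9645 = 14.066 km.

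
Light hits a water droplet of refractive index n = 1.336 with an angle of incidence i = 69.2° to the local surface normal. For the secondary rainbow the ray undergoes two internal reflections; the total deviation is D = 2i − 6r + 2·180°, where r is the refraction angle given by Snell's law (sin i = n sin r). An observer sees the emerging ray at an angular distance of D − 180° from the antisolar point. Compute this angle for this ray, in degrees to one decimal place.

52.0°

sin r = sin 69.2° / 1.336 = 0.9348/1.336 = 0.6997; r = 44.40°.
D = 2·69.2° − 6·44.40° + 2·180° = 138.40° − 266.43° + 360° = 231.97°.
Angle from antisolar point = D − 180° = 51.97°.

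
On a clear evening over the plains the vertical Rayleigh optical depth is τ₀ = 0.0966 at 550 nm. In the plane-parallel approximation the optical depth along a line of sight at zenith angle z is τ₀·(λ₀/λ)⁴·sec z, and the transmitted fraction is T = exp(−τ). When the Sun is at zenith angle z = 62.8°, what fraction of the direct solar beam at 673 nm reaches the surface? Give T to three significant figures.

0.910

sec 62.8° = 2.1877.
τ = 0.0966 × (550/673)⁴ × 2.1877 = 0.0966 × 0.4461 × 2.1877 = 0.0943.
T = exp(−0.0943) = 0.9100.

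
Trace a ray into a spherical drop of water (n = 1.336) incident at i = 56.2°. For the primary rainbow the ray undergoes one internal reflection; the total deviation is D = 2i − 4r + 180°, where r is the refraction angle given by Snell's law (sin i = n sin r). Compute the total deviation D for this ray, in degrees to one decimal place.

138.6°

sin r = sin 56.2° / 1.336 = 0.8310/1.336 = 0.6220; r = 38.46°.
D = 2·56.2° − 4·38.46° + 180° = 112.40° − 153.85° + 180° = 138.55°.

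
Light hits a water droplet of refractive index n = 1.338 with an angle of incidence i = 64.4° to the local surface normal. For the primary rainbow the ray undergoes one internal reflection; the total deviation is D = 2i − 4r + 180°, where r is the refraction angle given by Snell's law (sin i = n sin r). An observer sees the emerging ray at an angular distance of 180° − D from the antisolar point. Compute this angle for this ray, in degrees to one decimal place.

40.7°

sin r = sin 64.4° / 1.338 = 0.9018/1.338 = 0.6740; r = 42.38°.
D = 2·64.4° − 4·42.38° + 180° = 128.80° − 169.51° + 180° = 139.29°.
Angle from antisolar point = 180° − D = 40.71°.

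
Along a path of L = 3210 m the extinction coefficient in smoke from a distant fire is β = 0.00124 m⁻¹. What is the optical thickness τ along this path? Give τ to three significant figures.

τ = β·L = 0.00124 × 3210 = 3.9804.

3.98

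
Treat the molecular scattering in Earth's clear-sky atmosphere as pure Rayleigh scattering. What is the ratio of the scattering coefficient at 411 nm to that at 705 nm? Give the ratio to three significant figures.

8.66

Rayleigh scattering ∝ λ⁻⁴, so the ratio of coefficients is the inverse fourth power of the wavelength ratio.
σ(411)/σ(705) = (705/411)⁴ = (1.7153)⁴ = 8.657.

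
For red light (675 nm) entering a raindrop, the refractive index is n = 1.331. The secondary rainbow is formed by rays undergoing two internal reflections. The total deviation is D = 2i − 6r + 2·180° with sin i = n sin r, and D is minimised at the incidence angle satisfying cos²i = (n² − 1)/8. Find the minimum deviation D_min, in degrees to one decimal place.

230.4°

cos²i = (1.77156 − 1)/8 = 0.09645; i = arccos(0.31056) = 71.907°.
sin r = sin 71.907°/1.331 = 0.71417; r = 45.575°.
D_min = 2·71.907° − 6·45.575° + 360° = 230.365°.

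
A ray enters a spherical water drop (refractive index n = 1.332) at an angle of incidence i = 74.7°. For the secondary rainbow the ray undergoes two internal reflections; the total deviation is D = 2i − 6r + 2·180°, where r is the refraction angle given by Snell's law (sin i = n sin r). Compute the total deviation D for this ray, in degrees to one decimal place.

sin r = sin 74.7° / 1.332 = 0.9646/1.332 = 0.7241; r = 46.40°.
D = 2·74.7° − 6·46.40° + 2·180° = 149.40° − 278.39° + 360° = 231.01°.

231.0°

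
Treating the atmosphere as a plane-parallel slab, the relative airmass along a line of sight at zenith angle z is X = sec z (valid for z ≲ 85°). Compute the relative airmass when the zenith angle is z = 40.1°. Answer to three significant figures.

1.31

X = sec z = 1/cos 40.1° = 1/0.7649 = 1.3073.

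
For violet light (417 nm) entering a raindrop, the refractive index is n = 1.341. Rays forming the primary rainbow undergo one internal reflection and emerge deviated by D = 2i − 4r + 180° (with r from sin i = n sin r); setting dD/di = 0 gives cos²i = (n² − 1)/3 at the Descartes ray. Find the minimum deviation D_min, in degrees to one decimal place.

cos²i = (1.79828 − 1)/3 = 0.26609; i = arccos(0.51584) = 58.946°.
sin r = sin 58.946°/1.341 = 0.63884; r = 39.705°.
D_min = 2·58.946° − 4·39.705° + 180° = 139.071°.

139.1°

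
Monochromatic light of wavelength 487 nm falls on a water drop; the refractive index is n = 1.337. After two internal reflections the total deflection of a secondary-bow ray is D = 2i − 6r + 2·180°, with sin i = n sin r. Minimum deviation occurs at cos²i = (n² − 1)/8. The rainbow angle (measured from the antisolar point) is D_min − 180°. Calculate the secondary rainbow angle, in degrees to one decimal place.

cos²i = (1.78757 − 1)/8 = 0.09845; i = arccos(0.31376) = 71.714°.
sin r = sin 71.714°/1.337 = 0.71017; r = 45.249°.
D_min = 2·71.714° − 6·45.249° + 360° = 231.934°.
Rainbow angle = D_min − 180° = 51.934°.

51.9°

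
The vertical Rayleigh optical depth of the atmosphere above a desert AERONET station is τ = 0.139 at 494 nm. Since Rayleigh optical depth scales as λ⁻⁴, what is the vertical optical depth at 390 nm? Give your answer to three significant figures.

0.358

τ(390 nm) = τ(494 nm) × (494/390)⁴ = 0.139 × (1.2667)⁴ = 0.139 × 2.5742 = 0.3578.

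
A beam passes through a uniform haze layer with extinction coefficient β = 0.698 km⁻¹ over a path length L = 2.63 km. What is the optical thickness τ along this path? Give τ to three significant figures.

1.84

τ = β·L = 0.698 × 2.63 = 1.8357.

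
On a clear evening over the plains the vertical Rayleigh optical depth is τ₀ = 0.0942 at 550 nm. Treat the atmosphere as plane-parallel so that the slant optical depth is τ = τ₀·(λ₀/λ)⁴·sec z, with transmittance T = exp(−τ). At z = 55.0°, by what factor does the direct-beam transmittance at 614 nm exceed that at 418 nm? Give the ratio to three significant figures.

1.47

Airmass: sec 55.0° = 1.7434.
τ(614 nm) = 0.0942 × (550/614)⁴ × 1.7434 = 0.0942 × 0.6438 × 1.7434 = 0.1057.
τ(418 nm) = 0.0942 × (550/418)⁴ × 1.7434 = 0.0942 × 2.9974 × 1.7434 = 0.4923.
T(614)/T(418) = exp(τ_B − τ_A) = exp(0.3865) = 1.4719.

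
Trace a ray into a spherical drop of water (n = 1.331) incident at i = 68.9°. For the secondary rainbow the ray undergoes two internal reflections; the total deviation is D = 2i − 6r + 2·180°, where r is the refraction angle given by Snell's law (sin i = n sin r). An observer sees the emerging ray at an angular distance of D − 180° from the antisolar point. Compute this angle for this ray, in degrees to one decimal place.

sin r = sin 68.9° / 1.331 = 0.9330/1.331 = 0.7009; r = 44.50°.
D = 2·68.9° − 6·44.50° + 2·180° = 137.80° − 267.02° + 360° = 230.78°.
Angle from antisolar point = D − 180° = 50.78°.

50.8°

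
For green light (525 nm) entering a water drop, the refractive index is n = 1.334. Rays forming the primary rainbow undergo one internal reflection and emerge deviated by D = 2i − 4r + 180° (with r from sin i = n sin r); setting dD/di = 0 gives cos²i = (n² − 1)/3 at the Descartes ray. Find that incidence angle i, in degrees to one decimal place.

59.4°

cos²i = (1.334² − 1)/3 = (1.77956 − 1)/3 = 0.25985.
cos i = 0.50976, so i = 59.352°.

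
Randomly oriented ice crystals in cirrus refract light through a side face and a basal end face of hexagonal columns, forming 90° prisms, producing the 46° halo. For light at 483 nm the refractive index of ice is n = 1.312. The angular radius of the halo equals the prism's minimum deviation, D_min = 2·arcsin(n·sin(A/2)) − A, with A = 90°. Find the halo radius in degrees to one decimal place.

46.2°

n·sin(A/2) = 1.312 × sin 45° = 1.312 × 0.7071 = 0.9277.
D_min = 2·arcsin(0.9277) − 90° = 2 × 68.083° − 90° = 46.166°.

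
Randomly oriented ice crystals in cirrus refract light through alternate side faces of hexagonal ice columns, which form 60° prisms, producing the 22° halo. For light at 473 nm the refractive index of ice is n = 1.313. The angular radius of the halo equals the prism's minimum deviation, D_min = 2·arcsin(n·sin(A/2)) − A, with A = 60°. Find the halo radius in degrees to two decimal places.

22.07°

n·sin(A/2) = 1.313 × sin 30° = 1.313 × 0.5000 = 0.6565.
D_min = 2·arcsin(0.6565) − 60° = 2 × 41.033° − 60° = 22.067°.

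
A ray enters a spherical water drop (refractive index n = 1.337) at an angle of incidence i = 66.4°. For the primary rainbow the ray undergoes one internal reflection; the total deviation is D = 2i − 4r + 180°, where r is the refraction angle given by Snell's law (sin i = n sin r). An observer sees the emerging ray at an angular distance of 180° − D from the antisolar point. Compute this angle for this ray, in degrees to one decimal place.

sin r = sin 66.4° / 1.337 = 0.9164/1.337 = 0.6854; r = 43.27°.
D = 2·66.4° − 4·43.27° + 180° = 132.80° − 173.06° + 180° = 139.74°.
Angle from antisolar point = 180° − D = 40.26°.

40.3°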